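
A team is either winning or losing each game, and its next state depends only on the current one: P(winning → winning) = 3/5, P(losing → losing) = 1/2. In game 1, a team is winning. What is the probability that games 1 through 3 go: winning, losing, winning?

1/5

Game 1 is given. For each transition, use the conditional probability from the current state:
P(losing | winning) = 2/5; P(winning | losing) = 1/2.
P = 2/5 × 1/2 = 2/10 = 1/5.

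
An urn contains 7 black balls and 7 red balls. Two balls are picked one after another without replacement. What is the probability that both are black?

3/13

P = 7/14 × 6/13 = 42/182 = 3/13.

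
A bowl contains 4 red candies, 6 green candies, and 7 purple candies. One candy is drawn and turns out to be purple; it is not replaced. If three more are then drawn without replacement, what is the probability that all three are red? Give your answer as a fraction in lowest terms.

1/140

After the first draw, 4 of the remaining 16 candies are red.
P = 4/16 × 3/15 × 2/14 = 24/3360 = 1/140.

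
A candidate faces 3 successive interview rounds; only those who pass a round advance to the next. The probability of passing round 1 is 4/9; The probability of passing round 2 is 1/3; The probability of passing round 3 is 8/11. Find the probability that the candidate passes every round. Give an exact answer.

The events are sequential, so multiply the conditional probabilities:
P = 4/9 × 1/3 × 8/11 = 32/297.

32/297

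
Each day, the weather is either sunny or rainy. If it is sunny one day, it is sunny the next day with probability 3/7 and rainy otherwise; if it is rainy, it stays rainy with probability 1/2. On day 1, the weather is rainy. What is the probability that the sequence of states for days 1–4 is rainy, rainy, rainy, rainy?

Day 1 is given. For each transition, use the conditional probability from the current state:
P(rainy | rainy) = 1/2; P(rainy | rainy) = 1/2; P(rainy | rainy) = 1/2.
P = 1/2 × 1/2 × 1/2 = 1/8.

1/8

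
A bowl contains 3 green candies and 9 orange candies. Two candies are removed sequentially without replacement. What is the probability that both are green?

P = 3/12 × 2/11 = 6/132 = 1/22.

1/22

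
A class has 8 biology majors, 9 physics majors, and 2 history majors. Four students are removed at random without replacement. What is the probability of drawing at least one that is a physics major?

611/646

P(no physics majors) = 10/19 × 9/18 × 8/17 × 7/16 = 5040/93024 = 35/646.
P(at least one) = 1 − 35/646 = 611/646.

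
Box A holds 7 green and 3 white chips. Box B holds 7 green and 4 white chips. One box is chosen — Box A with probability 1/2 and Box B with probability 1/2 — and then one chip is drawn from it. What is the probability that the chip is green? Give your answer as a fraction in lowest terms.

From Box A: P(green) = 7/10.
From Box B: P(green) = 7/11.
Total probability = (1/2)(7/10) + (1/2)(7/11) = 147/220.

147/220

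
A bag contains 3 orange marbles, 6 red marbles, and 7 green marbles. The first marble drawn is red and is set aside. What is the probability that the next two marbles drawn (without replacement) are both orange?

After the first draw, 3 of the remaining 15 marbles are orange.
P = 3/15 × 2/14 = 6/210 = 1/35.

1/35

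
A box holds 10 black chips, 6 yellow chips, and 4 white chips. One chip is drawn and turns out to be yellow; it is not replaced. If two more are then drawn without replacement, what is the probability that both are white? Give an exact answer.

With the first chip removed, 4 white remain out of 19.
P = 4/19 × 3/18 = 12/342 = 2/57.

2/57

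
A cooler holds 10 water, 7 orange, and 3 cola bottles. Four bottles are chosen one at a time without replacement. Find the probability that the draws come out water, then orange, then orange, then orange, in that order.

Multiply the probability of each draw given the previous ones:
P = 10/20 × 7/19 × 6/18 × 5/17 = 2100/116280 = 35/1938.

35/1938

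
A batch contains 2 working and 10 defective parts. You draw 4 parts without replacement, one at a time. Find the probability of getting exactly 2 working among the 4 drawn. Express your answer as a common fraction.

One ordering (working drawn first) has probability 2/12 × 1/11 × 10/10 × 9/9 = 180/11880 = 1/66.
There are C(4,2) = 6 such orderings, each equally likely, so P = 6 × 1/66 = 1/11.

1/11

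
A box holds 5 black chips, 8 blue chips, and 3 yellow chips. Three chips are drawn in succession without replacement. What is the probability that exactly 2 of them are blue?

2/5

One ordering (blue drawn first) has probability 8/16 × 7/15 × 8/14 = 448/3360 = 2/15.
There are C(3,2) = 3 such orderings, each equally likely, so P = 3 × 2/15 = 2/5.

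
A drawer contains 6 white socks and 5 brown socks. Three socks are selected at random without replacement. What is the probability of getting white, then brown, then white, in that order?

5/33

Each draw changes the counts, so multiply the conditional probabilities along the sequence:
P = 6/11 × 5/10 × 5/9 = 150/990 = 5/33.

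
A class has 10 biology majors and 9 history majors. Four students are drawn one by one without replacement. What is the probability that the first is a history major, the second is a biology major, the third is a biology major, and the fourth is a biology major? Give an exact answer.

45/646

Chain rule:
P = 9/19 × 10/18 × 9/17 × 8/16 = 6480/93024 = 45/646.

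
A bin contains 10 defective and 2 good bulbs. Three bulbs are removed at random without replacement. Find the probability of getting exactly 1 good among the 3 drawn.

One ordering (good drawn first) has probability 2/12 × 10/11 × 9/10 = 180/1320 = 3/22.
There are C(3,1) = 3 such orderings, each equally likely, so P = 3 × 3/22 = 9/22.

9/22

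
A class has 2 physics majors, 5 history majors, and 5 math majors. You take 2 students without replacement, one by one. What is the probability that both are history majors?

P = 5/12 × 4/11 = 20/132 = 5/33.

5/33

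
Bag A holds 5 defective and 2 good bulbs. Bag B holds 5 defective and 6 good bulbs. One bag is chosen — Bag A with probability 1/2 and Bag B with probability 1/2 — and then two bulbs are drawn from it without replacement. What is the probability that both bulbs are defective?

76/231

From Bag A: P(both defective) = (5/7)(4/6) = 10/21.
From Bag B: P(both defective) = (5/11)(4/10) = 2/11.
Total probability = (1/2)(10/21) + (1/2)(2/11) = 76/231.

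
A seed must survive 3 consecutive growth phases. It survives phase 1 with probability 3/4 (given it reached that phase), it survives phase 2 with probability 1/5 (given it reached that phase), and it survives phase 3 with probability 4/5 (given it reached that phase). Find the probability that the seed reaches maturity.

The events are sequential, so multiply the conditional probabilities:
P = 3/4 × 1/5 × 4/5 = 12/100 = 3/25.

3/25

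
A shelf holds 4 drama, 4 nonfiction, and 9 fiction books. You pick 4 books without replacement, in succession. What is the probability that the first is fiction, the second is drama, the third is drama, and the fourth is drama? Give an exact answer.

9/2380

Each draw changes the counts, so multiply the conditional probabilities along the sequence:
P = 9/17 × 4/16 × 3/15 × 2/14 = 216/57120 = 9/2380.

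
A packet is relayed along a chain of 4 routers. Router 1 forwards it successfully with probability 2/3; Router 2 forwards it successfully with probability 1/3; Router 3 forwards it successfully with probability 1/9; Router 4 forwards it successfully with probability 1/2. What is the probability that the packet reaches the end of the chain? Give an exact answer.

The events are sequential, so multiply the conditional probabilities:
P = 2/3 × 1/3 × 1/9 × 1/2 = 2/162 = 1/81.

1/81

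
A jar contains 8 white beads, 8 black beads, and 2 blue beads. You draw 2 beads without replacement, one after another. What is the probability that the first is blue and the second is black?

8/153

Each draw changes the counts, so multiply the conditional probabilities along the sequence:
P = 2/18 × 8/17 = 16/306 = 8/153.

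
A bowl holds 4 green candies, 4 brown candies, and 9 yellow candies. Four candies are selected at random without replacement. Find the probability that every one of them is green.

1/2380

P(every draw is green) = 4/17 × 3/16 × 2/15 × 1/14 = 24/57120 = 1/2380.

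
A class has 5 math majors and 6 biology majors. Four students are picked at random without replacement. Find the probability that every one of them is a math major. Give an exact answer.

P(every draw is a math major) = 5/11 × 4/10 × 3/9 × 2/8 = 120/7920 = 1/66.

1/66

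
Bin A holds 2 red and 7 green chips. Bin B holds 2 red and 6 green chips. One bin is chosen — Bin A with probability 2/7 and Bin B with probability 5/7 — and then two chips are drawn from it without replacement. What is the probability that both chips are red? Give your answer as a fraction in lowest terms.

59/1764

From Bin A: P(both red) = (2/9)(1/8) = 1/36.
From Bin B: P(both red) = (2/8)(1/7) = 1/28.
Total probability = (2/7)(1/36) + (5/7)(1/28) = 59/1764.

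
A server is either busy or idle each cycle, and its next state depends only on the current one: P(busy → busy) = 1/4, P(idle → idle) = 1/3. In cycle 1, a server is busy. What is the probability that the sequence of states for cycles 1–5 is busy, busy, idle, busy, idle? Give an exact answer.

Cycle 1 is given. For each transition, use the conditional probability from the current state:
P(busy | busy) = 1/4; P(idle | busy) = 3/4; P(busy | idle) = 2/3; P(idle | busy) = 3/4.
P = 1/4 × 3/4 × 2/3 × 3/4 = 18/192 = 3/32.

3/32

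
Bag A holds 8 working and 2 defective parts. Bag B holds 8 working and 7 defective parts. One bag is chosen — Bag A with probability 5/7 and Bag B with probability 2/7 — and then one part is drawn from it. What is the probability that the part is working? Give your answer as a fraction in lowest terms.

From Bag A: P(working) = 8/10.
From Bag B: P(working) = 8/15.
Total probability = (5/7)(8/10) + (2/7)(8/15) = 76/105.

76/105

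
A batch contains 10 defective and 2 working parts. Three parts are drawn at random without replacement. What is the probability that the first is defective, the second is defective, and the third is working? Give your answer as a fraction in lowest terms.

3/22

Chain rule:
P = 10/12 × 9/11 × 2/10 = 180/1320 = 3/22.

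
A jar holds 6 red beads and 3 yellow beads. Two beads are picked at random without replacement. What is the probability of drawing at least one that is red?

11/12

P(no red) = 3/9 × 2/8 = 6/72 = 1/12.
P(at least one) = 1 − 1/12 = 11/12.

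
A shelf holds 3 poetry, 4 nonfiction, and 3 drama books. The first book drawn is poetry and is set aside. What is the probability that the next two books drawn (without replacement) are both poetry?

1/36

After the first draw, 2 of the remaining 9 books are poetry.
P = 2/9 × 1/8 = 2/72 = 1/36.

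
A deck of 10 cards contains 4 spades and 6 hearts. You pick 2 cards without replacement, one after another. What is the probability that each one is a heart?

P(every draw is a heart) = 6/10 × 5/9 = 30/90 = 1/3.

1/3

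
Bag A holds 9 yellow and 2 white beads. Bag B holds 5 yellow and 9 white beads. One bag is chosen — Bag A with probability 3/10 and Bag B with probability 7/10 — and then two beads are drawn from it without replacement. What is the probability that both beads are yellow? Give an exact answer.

From Bag A: P(both yellow) = (9/11)(8/10) = 36/55.
From Bag B: P(both yellow) = (5/14)(4/13) = 10/91.
Total probability = (3/10)(36/55) + (7/10)(10/91) = 977/3575.

977/3575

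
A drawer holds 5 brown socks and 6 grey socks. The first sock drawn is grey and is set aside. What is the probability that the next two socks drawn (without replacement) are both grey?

With the first sock removed, 5 grey remain out of 10.
P = 5/10 × 4/9 = 20/90 = 2/9.

2/9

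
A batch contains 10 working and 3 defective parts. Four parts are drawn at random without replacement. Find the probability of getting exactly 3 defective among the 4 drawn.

One ordering (defective drawn first) has probability 3/13 × 2/12 × 1/11 × 10/10 = 60/17160 = 1/286.
There are C(4,3) = 4 such orderings, each equally likely, so P = 4 × 1/286 = 2/143.

2/143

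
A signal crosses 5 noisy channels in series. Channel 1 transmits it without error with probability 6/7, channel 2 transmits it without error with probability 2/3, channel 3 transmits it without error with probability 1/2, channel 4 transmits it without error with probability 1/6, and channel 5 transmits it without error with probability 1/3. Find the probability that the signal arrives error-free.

1/63

The events are sequential, so multiply the conditional probabilities:
P = 6/7 × 2/3 × 1/2 × 1/6 × 1/3 = 12/756 = 1/63.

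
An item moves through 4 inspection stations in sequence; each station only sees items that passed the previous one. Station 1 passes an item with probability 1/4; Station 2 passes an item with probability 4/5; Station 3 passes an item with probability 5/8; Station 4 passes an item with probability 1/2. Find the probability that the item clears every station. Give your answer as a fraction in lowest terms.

Multiplying along the chain,
P = 1/4 × 4/5 × 5/8 × 1/2 = 20/320 = 1/16.

1/16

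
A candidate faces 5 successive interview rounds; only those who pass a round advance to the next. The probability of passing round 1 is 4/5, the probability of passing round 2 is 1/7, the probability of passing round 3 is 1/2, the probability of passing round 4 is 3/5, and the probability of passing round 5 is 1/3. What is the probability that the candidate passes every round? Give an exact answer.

Each stage is reached only if all earlier stages succeed, so
P = 4/5 × 1/7 × 1/2 × 3/5 × 1/3 = 12/1050 = 2/175.

2/175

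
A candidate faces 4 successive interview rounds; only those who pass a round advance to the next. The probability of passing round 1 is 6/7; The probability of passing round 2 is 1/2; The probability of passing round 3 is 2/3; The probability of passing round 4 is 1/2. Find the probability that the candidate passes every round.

Multiplying along the chain,
P = 6/7 × 1/2 × 2/3 × 1/2 = 12/84 = 1/7.

1/7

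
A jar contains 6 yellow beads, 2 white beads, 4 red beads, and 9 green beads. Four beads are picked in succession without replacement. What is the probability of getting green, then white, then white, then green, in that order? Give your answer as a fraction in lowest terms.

Multiply the probability of each draw given the previous ones:
P = 9/21 × 2/20 × 1/19 × 8/18 = 144/143640 = 2/1995.

2/1995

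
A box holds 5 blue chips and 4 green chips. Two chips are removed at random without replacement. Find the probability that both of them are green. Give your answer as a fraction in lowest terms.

1/6

P = 4/9 × 3/8 = 12/72 = 1/6.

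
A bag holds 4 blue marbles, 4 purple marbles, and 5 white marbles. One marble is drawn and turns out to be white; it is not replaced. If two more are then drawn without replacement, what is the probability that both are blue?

1/11

After the first draw, 4 of the remaining 12 marbles are blue.
P = 4/12 × 3/11 = 12/132 = 1/11.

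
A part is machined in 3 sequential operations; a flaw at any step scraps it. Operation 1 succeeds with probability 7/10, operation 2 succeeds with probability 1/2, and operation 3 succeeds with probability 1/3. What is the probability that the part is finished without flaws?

Multiplying along the chain,
P = 7/10 × 1/2 × 1/3 = 7/60.

7/60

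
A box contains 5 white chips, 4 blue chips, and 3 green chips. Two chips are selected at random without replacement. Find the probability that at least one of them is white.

15/22

P(no white) = 7/12 × 6/11 = 42/132 = 7/22.
P(at least one) = 1 − 7/22 = 15/22.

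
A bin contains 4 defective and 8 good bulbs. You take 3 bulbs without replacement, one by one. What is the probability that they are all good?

P(all good) = 8/12 × 7/11 × 6/10 = 336/1320 = 14/55.

14/55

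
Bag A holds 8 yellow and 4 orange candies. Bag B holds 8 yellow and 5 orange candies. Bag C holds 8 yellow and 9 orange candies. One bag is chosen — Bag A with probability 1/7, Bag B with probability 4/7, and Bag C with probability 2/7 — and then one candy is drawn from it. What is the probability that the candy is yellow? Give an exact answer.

From Bag A: P(yellow) = 8/12.
From Bag B: P(yellow) = 8/13.
From Bag C: P(yellow) = 8/17.
Total probability = (1/7)(8/12) + (4/7)(8/13) + (2/7)(8/17) = 2698/4641.

2698/4641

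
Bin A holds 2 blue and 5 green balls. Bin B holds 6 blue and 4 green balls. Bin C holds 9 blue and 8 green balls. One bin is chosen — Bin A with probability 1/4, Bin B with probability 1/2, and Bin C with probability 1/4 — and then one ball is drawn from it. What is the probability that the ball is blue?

1199/2380

From Bin A: P(blue) = 2/7.
From Bin B: P(blue) = 6/10.
From Bin C: P(blue) = 9/17.
Total probability = (1/4)(2/7) + (1/2)(6/10) + (1/4)(9/17) = 1199/2380.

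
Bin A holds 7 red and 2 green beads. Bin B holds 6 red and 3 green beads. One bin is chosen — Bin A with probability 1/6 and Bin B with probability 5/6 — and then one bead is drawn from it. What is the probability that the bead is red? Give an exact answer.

37/54

From Bin A: P(red) = 7/9.
From Bin B: P(red) = 6/9.
Total probability = (1/6)(7/9) + (5/6)(6/9) = 37/54.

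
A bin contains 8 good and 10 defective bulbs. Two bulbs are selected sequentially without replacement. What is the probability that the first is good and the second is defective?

40/153

Chain rule:
P = 8/18 × 10/17 = 80/306 = 40/153.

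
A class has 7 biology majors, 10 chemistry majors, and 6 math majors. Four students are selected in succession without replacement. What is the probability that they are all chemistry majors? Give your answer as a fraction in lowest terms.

6/253

P(all chemistry majors) = 10/23 × 9/22 × 8/21 × 7/20 = 5040/212520 = 6/253.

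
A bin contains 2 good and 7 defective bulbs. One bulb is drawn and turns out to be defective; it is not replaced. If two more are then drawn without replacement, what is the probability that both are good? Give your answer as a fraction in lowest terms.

1/28

After the first draw, 2 of the remaining 8 bulbs are good.
P = 2/8 × 1/7 = 2/56 = 1/28.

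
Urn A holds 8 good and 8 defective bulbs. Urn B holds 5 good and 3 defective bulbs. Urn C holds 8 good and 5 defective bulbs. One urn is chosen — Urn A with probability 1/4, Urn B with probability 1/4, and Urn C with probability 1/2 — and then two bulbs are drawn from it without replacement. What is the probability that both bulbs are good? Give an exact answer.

From Urn A: P(both good) = (8/16)(7/15) = 7/30.
From Urn B: P(both good) = (5/8)(4/7) = 5/14.
From Urn C: P(both good) = (8/13)(7/12) = 14/39.
Total probability = (1/4)(7/30) + (1/4)(5/14) + (1/2)(14/39) = 893/2730.

893/2730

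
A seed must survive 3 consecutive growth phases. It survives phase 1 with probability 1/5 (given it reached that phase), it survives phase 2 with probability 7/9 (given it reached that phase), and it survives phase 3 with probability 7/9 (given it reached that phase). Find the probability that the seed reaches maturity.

Multiplying along the chain,
P = 1/5 × 7/9 × 7/9 = 49/405.

49/405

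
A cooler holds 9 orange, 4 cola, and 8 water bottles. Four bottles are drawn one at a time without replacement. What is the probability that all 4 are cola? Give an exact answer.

P(all cola) = 4/21 × 3/20 × 2/19 × 1/18 = 24/143640 = 1/5985.

1/5985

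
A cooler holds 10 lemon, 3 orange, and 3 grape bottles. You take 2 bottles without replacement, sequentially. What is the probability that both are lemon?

3/8

P = 10/16 × 9/15 = 90/240 = 3/8.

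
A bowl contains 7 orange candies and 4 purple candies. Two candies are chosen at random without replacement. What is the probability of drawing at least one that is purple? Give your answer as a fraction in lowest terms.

P(no purple) = 7/11 × 6/10 = 42/110 = 21/55.
P(at least one) = 1 − 21/55 = 34/55.

34/55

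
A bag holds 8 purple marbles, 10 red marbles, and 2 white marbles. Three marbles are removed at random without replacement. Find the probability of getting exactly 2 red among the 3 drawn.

One ordering (red drawn first) has probability 10/20 × 9/19 × 10/18 = 900/6840 = 5/38.
There are C(3,2) = 3 such orderings, each equally likely, so P = 3 × 5/38 = 15/38.

15/38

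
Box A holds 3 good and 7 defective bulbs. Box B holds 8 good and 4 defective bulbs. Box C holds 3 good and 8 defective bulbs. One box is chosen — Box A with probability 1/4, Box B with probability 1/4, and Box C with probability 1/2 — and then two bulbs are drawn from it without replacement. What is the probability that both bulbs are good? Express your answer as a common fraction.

From Box A: P(both good) = (3/10)(2/9) = 1/15.
From Box B: P(both good) = (8/12)(7/11) = 14/33.
From Box C: P(both good) = (3/11)(2/10) = 3/55.
Total probability = (1/4)(1/15) + (1/4)(14/33) + (1/2)(3/55) = 3/20.

3/20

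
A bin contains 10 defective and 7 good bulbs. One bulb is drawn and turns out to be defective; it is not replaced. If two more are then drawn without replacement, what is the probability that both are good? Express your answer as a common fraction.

7/40

With the first bulb removed, 7 good remain out of 16.
P = 7/16 × 6/15 = 42/240 = 7/40.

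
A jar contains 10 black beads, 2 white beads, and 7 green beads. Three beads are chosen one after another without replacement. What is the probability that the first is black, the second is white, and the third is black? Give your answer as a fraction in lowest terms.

Chain rule:
P = 10/19 × 2/18 × 9/17 = 180/5814 = 10/323.

10/323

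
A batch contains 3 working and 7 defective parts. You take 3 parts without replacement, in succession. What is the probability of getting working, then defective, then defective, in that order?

7/40

Chain rule:
P = 3/10 × 7/9 × 6/8 = 126/720 = 7/40.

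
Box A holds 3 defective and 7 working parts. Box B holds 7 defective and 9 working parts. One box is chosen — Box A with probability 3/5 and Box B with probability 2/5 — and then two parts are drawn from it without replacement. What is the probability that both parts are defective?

From Box A: P(both defective) = (3/10)(2/9) = 1/15.
From Box B: P(both defective) = (7/16)(6/15) = 7/40.
Total probability = (3/5)(1/15) + (2/5)(7/40) = 11/100.

11/100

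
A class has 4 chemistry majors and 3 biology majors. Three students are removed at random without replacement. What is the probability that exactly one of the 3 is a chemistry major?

12/35

One ordering (a chemistry major drawn first) has probability 4/7 × 3/6 × 2/5 = 24/210 = 4/35.
There are C(3,1) = 3 such orderings, each equally likely, so P = 3 × 4/35 = 12/35.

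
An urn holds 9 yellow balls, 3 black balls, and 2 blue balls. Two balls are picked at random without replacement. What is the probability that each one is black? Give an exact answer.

3/91

P(every draw is black) = 3/14 × 2/13 = 6/182 = 3/91.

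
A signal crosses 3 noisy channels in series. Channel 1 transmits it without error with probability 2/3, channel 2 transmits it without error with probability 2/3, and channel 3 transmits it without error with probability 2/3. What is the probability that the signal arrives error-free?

Multiplying along the chain,
P = 2/3 × 2/3 × 2/3 = 8/27.

8/27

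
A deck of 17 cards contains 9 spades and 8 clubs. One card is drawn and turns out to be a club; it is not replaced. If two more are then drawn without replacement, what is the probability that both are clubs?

With the first card removed, 7 clubs remain out of 16.
P = 7/16 × 6/15 = 42/240 = 7/40.

7/40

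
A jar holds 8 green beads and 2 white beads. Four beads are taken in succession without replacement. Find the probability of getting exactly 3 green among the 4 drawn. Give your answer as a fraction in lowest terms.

One ordering (green drawn first) has probability 8/10 × 7/9 × 6/8 × 2/7 = 672/5040 = 2/15.
There are C(4,3) = 4 such orderings, each equally likely, so P = 4 × 2/15 = 8/15.

8/15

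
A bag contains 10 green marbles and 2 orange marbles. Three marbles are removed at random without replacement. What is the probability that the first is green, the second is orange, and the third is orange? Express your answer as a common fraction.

1/66

Chain rule:
P = 10/12 × 2/11 × 1/10 = 20/1320 = 1/66.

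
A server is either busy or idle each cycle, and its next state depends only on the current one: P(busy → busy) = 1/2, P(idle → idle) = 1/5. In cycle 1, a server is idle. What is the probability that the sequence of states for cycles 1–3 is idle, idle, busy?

4/25

Cycle 1 is given. For each transition, use the conditional probability from the current state:
P(idle | idle) = 1/5; P(busy | idle) = 4/5.
P = 1/5 × 4/5 = 4/25.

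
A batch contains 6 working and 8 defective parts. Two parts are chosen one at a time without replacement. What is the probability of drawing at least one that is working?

P(no working) = 8/14 × 7/13 = 56/182 = 4/13.
P(at least one) = 1 − 4/13 = 9/13.

9/13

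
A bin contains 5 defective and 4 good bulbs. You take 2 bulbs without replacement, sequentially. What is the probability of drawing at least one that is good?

13/18

P(no good) = 5/9 × 4/8 = 20/72 = 5/18.
P(at least one) = 1 − 5/18 = 13/18.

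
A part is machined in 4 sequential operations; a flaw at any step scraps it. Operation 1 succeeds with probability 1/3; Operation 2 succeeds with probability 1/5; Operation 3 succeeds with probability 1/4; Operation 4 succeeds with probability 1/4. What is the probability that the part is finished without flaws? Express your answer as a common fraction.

Each stage is reached only if all earlier stages succeed, so
P = 1/3 × 1/5 × 1/4 × 1/4 = 1/240.

1/240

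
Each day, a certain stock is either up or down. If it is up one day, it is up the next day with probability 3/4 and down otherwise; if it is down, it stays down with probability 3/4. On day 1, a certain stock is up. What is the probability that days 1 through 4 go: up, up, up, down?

9/64

Day 1 is given. For each transition, use the conditional probability from the current state:
P(up | up) = 3/4; P(up | up) = 3/4; P(down | up) = 1/4.
P = 3/4 × 3/4 × 1/4 = 9/64.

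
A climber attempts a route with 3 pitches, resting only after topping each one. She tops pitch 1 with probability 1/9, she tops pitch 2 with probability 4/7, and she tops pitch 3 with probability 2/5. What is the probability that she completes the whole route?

8/315

Each stage is reached only if all earlier stages succeed, so
P = 1/9 × 4/7 × 2/5 = 8/315.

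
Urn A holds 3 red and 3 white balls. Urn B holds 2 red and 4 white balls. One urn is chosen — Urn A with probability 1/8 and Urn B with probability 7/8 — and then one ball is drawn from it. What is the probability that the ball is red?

17/48

From Urn A: P(red) = 3/6.
From Urn B: P(red) = 2/6.
Total probability = (1/8)(3/6) + (7/8)(2/6) = 17/48.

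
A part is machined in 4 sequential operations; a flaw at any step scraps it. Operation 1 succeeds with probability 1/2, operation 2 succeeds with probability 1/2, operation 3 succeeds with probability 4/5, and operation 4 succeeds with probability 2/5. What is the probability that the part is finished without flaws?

Each stage is reached only if all earlier stages succeed, so
P = 1/2 × 1/2 × 4/5 × 2/5 = 8/100 = 2/25.

2/25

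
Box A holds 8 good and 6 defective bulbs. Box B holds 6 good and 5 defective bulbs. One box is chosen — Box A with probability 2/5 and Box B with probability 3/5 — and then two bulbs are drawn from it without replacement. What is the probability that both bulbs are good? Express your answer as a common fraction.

From Box A: P(both good) = (8/14)(7/13) = 4/13.
From Box B: P(both good) = (6/11)(5/10) = 3/11.
Total probability = (2/5)(4/13) + (3/5)(3/11) = 41/143.

41/143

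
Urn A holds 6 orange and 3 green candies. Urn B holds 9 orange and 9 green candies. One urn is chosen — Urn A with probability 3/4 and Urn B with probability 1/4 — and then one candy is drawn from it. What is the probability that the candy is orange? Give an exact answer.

From Urn A: P(orange) = 6/9.
From Urn B: P(orange) = 9/18.
Total probability = (3/4)(6/9) + (1/4)(9/18) = 5/8.

5/8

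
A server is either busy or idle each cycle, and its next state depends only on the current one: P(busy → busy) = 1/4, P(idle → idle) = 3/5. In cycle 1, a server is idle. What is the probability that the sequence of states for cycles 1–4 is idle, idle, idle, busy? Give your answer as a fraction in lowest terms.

Cycle 1 is given. For each transition, use the conditional probability from the current state:
P(idle | idle) = 3/5; P(idle | idle) = 3/5; P(busy | idle) = 2/5.
P = 3/5 × 3/5 × 2/5 = 18/125.

18/125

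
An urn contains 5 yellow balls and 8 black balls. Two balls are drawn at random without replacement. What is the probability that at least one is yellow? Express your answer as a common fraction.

P(no yellow) = 8/13 × 7/12 = 56/156 = 14/39.
P(at least one) = 1 − 14/39 = 25/39.

25/39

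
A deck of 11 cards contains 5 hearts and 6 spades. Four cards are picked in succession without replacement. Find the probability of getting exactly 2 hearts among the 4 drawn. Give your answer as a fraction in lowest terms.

5/11

One ordering (hearts drawn first) has probability 5/11 × 4/10 × 6/9 × 5/8 = 600/7920 = 5/66.
There are C(4,2) = 6 such orderings, each equally likely, so P = 6 × 5/66 = 5/11.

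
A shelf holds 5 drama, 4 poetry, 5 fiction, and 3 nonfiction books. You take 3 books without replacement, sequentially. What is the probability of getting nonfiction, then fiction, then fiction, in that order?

Multiply the probability of each draw given the previous ones:
P = 3/17 × 5/16 × 4/15 = 60/4080 = 1/68.

1/68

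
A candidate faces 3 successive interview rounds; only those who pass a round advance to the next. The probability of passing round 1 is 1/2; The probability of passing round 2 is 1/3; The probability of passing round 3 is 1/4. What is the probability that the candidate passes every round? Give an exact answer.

The events are sequential, so multiply the conditional probabilities:
P = 1/2 × 1/3 × 1/4 = 1/24.

1/24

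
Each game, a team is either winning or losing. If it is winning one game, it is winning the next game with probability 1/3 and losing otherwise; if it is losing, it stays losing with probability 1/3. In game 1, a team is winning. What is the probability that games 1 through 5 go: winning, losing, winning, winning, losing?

8/81

Game 1 is given. For each transition, use the conditional probability from the current state:
P(losing | winning) = 2/3; P(winning | losing) = 2/3; P(winning | winning) = 1/3; P(losing | winning) = 2/3.
P = 2/3 × 2/3 × 1/3 × 2/3 = 8/81.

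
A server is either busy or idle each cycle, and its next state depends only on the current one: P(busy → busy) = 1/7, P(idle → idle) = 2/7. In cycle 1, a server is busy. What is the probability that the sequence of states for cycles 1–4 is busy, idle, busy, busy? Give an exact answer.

30/343

Cycle 1 is given. For each transition, use the conditional probability from the current state:
P(idle | busy) = 6/7; P(busy | idle) = 5/7; P(busy | busy) = 1/7.
P = 6/7 × 5/7 × 1/7 = 30/343.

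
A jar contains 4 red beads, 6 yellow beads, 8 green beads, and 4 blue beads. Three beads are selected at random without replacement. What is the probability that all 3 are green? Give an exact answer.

2/55

P(every draw is green) = 8/22 × 7/21 × 6/20 = 336/9240 = 2/55.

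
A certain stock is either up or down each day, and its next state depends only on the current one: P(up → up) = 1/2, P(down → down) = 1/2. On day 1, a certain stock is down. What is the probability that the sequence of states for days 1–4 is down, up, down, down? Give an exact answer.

1/8

Day 1 is given. For each transition, use the conditional probability from the current state:
P(up | down) = 1/2; P(down | up) = 1/2; P(down | down) = 1/2.
P = 1/2 × 1/2 × 1/2 = 1/8.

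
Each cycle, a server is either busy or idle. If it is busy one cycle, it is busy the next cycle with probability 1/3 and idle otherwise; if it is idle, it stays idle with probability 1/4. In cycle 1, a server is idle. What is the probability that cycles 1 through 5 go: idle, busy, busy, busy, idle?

1/18

Cycle 1 is given. For each transition, use the conditional probability from the current state:
P(busy | idle) = 3/4; P(busy | busy) = 1/3; P(busy | busy) = 1/3; P(idle | busy) = 2/3.
P = 3/4 × 1/3 × 1/3 × 2/3 = 6/108 = 1/18.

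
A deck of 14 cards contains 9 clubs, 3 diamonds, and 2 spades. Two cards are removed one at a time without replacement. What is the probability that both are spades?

P(every draw is a spade) = 2/14 × 1/13 = 2/182 = 1/91.

1/91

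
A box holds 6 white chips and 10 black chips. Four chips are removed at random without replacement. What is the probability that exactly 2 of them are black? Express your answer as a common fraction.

One ordering (black drawn first) has probability 10/16 × 9/15 × 6/14 × 5/13 = 2700/43680 = 45/728.
There are C(4,2) = 6 such orderings, each equally likely, so P = 6 × 45/728 = 135/364.

135/364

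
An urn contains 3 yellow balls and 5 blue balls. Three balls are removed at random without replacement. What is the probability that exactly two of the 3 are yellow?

15/56

One ordering (yellow drawn first) has probability 3/8 × 2/7 × 5/6 = 30/336 = 5/56.
There are C(3,2) = 3 such orderings, each equally likely, so P = 3 × 5/56 = 15/56.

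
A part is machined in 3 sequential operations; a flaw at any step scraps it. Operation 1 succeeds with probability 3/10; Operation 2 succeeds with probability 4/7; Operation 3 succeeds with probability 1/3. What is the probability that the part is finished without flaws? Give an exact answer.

2/35

Multiplying along the chain,
P = 3/10 × 4/7 × 1/3 = 12/210 = 2/35.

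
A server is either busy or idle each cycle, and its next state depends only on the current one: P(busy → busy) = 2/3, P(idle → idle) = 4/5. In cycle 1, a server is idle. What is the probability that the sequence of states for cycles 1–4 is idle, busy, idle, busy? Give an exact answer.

1/75

Cycle 1 is given. For each transition, use the conditional probability from the current state:
P(busy | idle) = 1/5; P(idle | busy) = 1/3; P(busy | idle) = 1/5.
P = 1/5 × 1/3 × 1/5 = 1/75.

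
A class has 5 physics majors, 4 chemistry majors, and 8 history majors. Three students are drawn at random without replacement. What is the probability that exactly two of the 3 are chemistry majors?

One ordering (chemistry majors drawn first) has probability 4/17 × 3/16 × 13/15 = 156/4080 = 13/340.
There are C(3,2) = 3 such orderings, each equally likely, so P = 3 × 13/340 = 39/340.

39/340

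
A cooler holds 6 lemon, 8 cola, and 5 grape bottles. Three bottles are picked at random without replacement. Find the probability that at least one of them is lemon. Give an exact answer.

P(no lemon) = 13/19 × 12/18 × 11/17 = 1716/5814 = 286/969.
P(at least one) = 1 − 286/969 = 683/969.

683/969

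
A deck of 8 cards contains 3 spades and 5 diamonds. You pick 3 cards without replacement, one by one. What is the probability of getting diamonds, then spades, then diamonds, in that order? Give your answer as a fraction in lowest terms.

5/28

Multiply the probability of each draw given the previous ones:
P = 5/8 × 3/7 × 4/6 = 60/336 = 5/28.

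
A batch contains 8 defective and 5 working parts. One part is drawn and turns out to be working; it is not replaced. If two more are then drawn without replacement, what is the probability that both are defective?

With the first part removed, 8 defective remain out of 12.
P = 8/12 × 7/11 = 56/132 = 14/33.

14/33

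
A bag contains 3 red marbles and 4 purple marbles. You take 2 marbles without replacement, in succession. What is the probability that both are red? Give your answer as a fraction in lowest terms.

1/7

P(every draw is red) = 3/7 × 2/6 = 6/42 = 1/7.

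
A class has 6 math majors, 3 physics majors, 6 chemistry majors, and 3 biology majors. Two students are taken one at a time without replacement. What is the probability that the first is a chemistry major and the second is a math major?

Multiply the probability of each draw given the previous ones:
P = 6/18 × 6/17 = 36/306 = 2/17.

2/17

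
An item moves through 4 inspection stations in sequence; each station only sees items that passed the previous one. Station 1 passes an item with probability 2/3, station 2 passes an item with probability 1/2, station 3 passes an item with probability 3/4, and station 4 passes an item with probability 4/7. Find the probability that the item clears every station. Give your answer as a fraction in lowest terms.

The events are sequential, so multiply the conditional probabilities:
P = 2/3 × 1/2 × 3/4 × 4/7 = 24/168 = 1/7.

1/7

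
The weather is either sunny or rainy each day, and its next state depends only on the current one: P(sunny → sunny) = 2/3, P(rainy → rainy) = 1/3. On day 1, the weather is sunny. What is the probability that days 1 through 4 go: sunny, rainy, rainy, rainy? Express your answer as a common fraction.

Day 1 is given. For each transition, use the conditional probability from the current state:
P(rainy | sunny) = 1/3; P(rainy | rainy) = 1/3; P(rainy | rainy) = 1/3.
P = 1/3 × 1/3 × 1/3 = 1/27.

1/27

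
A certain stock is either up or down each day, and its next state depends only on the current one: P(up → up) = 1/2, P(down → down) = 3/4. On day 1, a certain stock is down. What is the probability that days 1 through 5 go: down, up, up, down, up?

1/64

Day 1 is given. For each transition, use the conditional probability from the current state:
P(up | down) = 1/4; P(up | up) = 1/2; P(down | up) = 1/2; P(up | down) = 1/4.
P = 1/4 × 1/2 × 1/2 × 1/4 = 1/64.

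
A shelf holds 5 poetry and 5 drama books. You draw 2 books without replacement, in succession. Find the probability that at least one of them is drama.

7/9

P(no drama) = 5/10 × 4/9 = 20/90 = 2/9.
P(at least one) = 1 − 2/9 = 7/9.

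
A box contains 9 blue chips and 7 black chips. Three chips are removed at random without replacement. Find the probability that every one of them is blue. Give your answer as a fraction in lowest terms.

3/20

P = 9/16 × 8/15 × 7/14 = 504/3360 = 3/20.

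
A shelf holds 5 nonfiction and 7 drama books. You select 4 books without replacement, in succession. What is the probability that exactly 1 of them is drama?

14/99

One ordering (drama drawn first) has probability 7/12 × 5/11 × 4/10 × 3/9 = 420/11880 = 7/198.
There are C(4,1) = 4 such orderings, each equally likely, so P = 4 × 7/198 = 14/99.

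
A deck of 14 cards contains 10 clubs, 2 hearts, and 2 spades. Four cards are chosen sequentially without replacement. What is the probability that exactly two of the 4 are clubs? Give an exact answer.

270/1001

One ordering (clubs drawn first) has probability 10/14 × 9/13 × 4/12 × 3/11 = 1080/24024 = 45/1001.
There are C(4,2) = 6 such orderings, each equally likely, so P = 6 × 45/1001 = 270/1001.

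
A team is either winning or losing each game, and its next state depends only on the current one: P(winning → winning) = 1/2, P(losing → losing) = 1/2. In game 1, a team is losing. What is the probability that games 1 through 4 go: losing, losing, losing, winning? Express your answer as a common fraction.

Game 1 is given. For each transition, use the conditional probability from the current state:
P(losing | losing) = 1/2; P(losing | losing) = 1/2; P(winning | losing) = 1/2.
P = 1/2 × 1/2 × 1/2 = 1/8.

1/8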